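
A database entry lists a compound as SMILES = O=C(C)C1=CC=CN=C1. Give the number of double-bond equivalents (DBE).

Degree of unsaturation = (number of rings) + (number of π bonds).
Ring closures in the SMILES: 1.
π bonds: 4 double bonds (each 1 DoU) → 4 DoU from unsaturation.
Total DoU = 1 + 4 = 5.

5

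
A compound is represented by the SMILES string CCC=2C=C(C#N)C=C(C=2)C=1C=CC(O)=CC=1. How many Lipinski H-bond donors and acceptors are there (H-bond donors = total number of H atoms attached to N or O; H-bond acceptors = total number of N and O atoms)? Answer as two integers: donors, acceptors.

Donors: find every N or O and count the H atoms it carries.
  atom 7 (N): bond orders sum to 3 → 0 H
  atom 15 (O): bond orders sum to 1 → 1 H
Lipinski HBD = 1.
Acceptors: N atoms = 1, O atoms = 1 → HBA = 2.

1, 2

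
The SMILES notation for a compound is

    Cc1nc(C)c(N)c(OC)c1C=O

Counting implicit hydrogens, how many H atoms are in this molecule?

Walk through each heavy atom and fill implicit hydrogens from standard valence (C 4, N 3, O 2, S 2, halogen 1); for lowercase aromatic atoms, an aromatic c carries 1 H when it has two neighbours and 0 H with three, and aromatic n carries 0 H:
  atom 1: C, bond orders sum to 1 (valence 4) → 3 H
  atom 2: aromatic c, 3 neighbours → 0 H
  atom 3: aromatic n, 2 neighbours → 0 H
  atom 4: aromatic c, 3 neighbours → 0 H
  atom 5: C, bond orders sum to 1 (valence 4) → 3 H
  atom 6: aromatic c, 3 neighbours → 0 H
  atom 7: N, bond orders sum to 1 (valence 3) → 2 H
  atom 8: aromatic c, 3 neighbours → 0 H
  atom 9: O, bond orders sum to 2 (valence 2) → 0 H
  atom 10: C, bond orders sum to 1 (valence 4) → 3 H
  atom 11: aromatic c, 3 neighbours → 0 H
  atom 12: C, bond orders sum to 3 (valence 4) → 1 H
  atom 13: O, bond orders sum to 2 (valence 2) → 0 H
Total hydrogens: 12.

12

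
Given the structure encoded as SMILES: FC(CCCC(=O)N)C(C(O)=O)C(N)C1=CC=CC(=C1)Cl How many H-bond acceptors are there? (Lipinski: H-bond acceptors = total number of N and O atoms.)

5

N atoms: 2; O atoms: 3.
Lipinski HBA = 2 + 3 = 5.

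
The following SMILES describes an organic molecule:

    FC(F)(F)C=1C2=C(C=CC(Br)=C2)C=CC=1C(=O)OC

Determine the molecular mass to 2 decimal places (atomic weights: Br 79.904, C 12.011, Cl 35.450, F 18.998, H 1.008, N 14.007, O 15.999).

333.10 g/mol

First, the molecular formula is C13H8BrF3O2 (counting implicit H from valence).
  Br: 1 × 79.904 = 79.904
  C: 13 × 12.011 = 156.143
  F: 3 × 18.998 = 56.994
  H: 8 × 1.008 = 8.064
  O: 2 × 15.999 = 31.998
Sum: 1×79.904 + 13×12.011 + 3×18.998 + 8×1.008 + 2×15.999 = 333.103 → 333.10 g/mol.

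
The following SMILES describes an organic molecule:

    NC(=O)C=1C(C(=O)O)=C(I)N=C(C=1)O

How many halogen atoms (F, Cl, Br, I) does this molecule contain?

Halogen atoms appear at heavy-atom position 10 (1×I).
Other groups present: 1 amide, 1 carboxylic acid, 1 hydroxyl.
Halogen count: 1.

1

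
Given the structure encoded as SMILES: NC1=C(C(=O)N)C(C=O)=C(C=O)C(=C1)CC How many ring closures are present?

In SMILES, each pair of matching ring-closure digits denotes one ring-closing bond; the number of such bonds equals the number of independent rings.
Ring-closure bonds here: 1.

1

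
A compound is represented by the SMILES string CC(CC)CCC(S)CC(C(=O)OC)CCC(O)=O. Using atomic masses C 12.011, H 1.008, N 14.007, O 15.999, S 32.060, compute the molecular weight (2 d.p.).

290.42 g/mol

First, the molecular formula is C14H26O4S (counting implicit H from valence).
  C: 14 × 12.011 = 168.154
  H: 26 × 1.008 = 26.208
  O: 4 × 15.999 = 63.996
  S: 1 × 32.060 = 32.060
Sum: 14×12.011 + 26×1.008 + 4×15.999 + 1×32.060 = 290.418 → 290.42 g/mol.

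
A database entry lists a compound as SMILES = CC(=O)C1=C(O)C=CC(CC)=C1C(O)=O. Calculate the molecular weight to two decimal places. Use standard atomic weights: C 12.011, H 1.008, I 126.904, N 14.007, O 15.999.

First, the molecular formula is C11H12O4 (counting implicit H from valence).
  C: 11 × 12.011 = 132.121
  H: 12 × 1.008 = 12.096
  O: 4 × 15.999 = 63.996
Sum: 11×12.011 + 12×1.008 + 4×15.999 = 208.213 → 208.21 g/mol.

208.21 g/mol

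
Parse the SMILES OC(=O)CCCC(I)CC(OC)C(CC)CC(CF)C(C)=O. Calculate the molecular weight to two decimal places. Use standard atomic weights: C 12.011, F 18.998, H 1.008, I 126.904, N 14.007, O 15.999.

First, the molecular formula is C16H28FIO4 (counting implicit H from valence).
  C: 16 × 12.011 = 192.176
  F: 1 × 18.998 = 18.998
  H: 28 × 1.008 = 28.224
  I: 1 × 126.904 = 126.904
  O: 4 × 15.999 = 63.996
Sum: 16×12.011 + 1×18.998 + 28×1.008 + 1×126.904 + 4×15.999 = 430.298 → 430.30 g/mol.

430.30 g/mol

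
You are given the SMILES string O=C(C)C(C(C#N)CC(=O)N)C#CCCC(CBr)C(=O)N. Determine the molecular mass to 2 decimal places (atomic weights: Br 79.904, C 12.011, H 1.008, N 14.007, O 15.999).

356.22 g/mol

First, the molecular formula is C14H18BrN3O3 (counting implicit H from valence).
  Br: 1 × 79.904 = 79.904
  C: 14 × 12.011 = 168.154
  H: 18 × 1.008 = 18.144
  N: 3 × 14.007 = 42.021
  O: 3 × 15.999 = 47.997
Sum: 1×79.904 + 14×12.011 + 18×1.008 + 3×14.007 + 3×15.999 = 356.220 → 356.22 g/mol.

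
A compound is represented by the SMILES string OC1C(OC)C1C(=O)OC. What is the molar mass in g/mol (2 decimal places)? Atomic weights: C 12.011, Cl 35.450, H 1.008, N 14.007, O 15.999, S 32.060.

First, the molecular formula is C6H10O4 (counting implicit H from valence).
  C: 6 × 12.011 = 72.066
  H: 10 × 1.008 = 10.080
  O: 4 × 15.999 = 63.996
Sum: 6×12.011 + 10×1.008 + 4×15.999 = 146.142 → 146.14 g/mol.

146.14 g/mol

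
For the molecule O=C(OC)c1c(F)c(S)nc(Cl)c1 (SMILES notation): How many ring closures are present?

1

In SMILES, each pair of matching ring-closure digits denotes one ring-closing bond; the number of such bonds equals the number of independent rings.
Ring-closure bonds here: 1.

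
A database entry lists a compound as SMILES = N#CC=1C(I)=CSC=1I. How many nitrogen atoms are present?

Scan the SMILES for N atoms (remember two-letter symbols like Cl and Br are single atoms).
Nitrogen count: 1.

1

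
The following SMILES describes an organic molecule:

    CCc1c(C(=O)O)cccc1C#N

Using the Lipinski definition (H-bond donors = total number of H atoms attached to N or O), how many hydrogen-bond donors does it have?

1

Donors: find every N or O and count the H atoms it carries.
  atom 6 (O): bond orders sum to 2 → 0 H
  atom 7 (O): bond orders sum to 1 → 1 H
  atom 13 (N): bond orders sum to 3 → 0 H
Lipinski HBD = 1.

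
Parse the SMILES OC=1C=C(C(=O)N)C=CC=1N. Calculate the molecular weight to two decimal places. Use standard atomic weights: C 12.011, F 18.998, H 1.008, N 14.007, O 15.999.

First, the molecular formula is C7H8N2O2 (counting implicit H from valence).
  C: 7 × 12.011 = 84.077
  H: 8 × 1.008 = 8.064
  N: 2 × 14.007 = 28.014
  O: 2 × 15.999 = 31.998
Sum: 7×12.011 + 8×1.008 + 2×14.007 + 2×15.999 = 152.153 → 152.15 g/mol.

152.15 g/mol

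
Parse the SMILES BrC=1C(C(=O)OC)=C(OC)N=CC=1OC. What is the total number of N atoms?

Scan the SMILES for N atoms (remember two-letter symbols like Cl and Br are single atoms).
Nitrogen count: 1.

1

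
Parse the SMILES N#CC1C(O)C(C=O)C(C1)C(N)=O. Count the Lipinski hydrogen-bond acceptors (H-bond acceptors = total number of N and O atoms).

5

N atoms: 2; O atoms: 3.
Lipinski HBA = 2 + 3 = 5.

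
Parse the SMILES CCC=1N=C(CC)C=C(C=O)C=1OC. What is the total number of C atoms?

Count every carbon token in the SMILES (each C, including those in ring-closure positions and inside branches).
Carbon count: 11.

11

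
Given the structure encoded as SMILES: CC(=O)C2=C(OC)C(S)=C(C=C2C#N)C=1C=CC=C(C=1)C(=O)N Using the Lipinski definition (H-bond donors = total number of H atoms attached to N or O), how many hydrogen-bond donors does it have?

Donors: find every N or O and count the H atoms it carries.
  atom 3 (O): bond orders sum to 2 → 0 H
  atom 6 (O): bond orders sum to 2 → 0 H
  atom 14 (N): bond orders sum to 3 → 0 H
  atom 22 (O): bond orders sum to 2 → 0 H
  atom 23 (N): bond orders sum to 1 → 2 H
Lipinski HBD = 2.

2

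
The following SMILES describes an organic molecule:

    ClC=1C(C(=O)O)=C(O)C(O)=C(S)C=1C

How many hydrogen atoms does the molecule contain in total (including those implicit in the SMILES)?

Walk through each heavy atom and fill implicit hydrogens from standard valence (C 4, N 3, O 2, S 2, halogen 1):
  atom 1: Cl (halogen, monovalent) → 0 H
  atom 2: C, bond orders sum to 4 (valence 4) → 0 H
  atom 3: C, bond orders sum to 4 (valence 4) → 0 H
  atom 4: C, bond orders sum to 4 (valence 4) → 0 H
  atom 5: O, bond orders sum to 2 (valence 2) → 0 H
  atom 6: O, bond orders sum to 1 (valence 2) → 1 H
  atom 7: C, bond orders sum to 4 (valence 4) → 0 H
  atom 8: O, bond orders sum to 1 (valence 2) → 1 H
  atom 9: C, bond orders sum to 4 (valence 4) → 0 H
  atom 10: O, bond orders sum to 1 (valence 2) → 1 H
  atom 11: C, bond orders sum to 4 (valence 4) → 0 H
  atom 12: S, bond orders sum to 1 (valence 2) → 1 H
  atom 13: C, bond orders sum to 4 (valence 4) → 0 H
  atom 14: C, bond orders sum to 1 (valence 4) → 3 H
Total hydrogens: 7.

7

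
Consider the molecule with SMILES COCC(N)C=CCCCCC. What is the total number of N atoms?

Scan the SMILES for N atoms (remember two-letter symbols like Cl and Br are single atoms).
Nitrogen count: 1.

1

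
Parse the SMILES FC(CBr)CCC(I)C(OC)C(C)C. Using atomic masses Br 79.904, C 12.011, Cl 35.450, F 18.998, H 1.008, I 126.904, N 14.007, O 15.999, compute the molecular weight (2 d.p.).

First, the molecular formula is C10H19BrFIO (counting implicit H from valence).
  Br: 1 × 79.904 = 79.904
  C: 10 × 12.011 = 120.110
  F: 1 × 18.998 = 18.998
  H: 19 × 1.008 = 19.152
  I: 1 × 126.904 = 126.904
  O: 1 × 15.999 = 15.999
Sum: 1×79.904 + 10×12.011 + 1×18.998 + 19×1.008 + 1×126.904 + 1×15.999 = 381.067 → 381.07 g/mol.

381.07 g/mol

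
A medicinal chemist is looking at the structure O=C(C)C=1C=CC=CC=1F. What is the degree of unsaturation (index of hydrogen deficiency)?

Degree of unsaturation = (number of rings) + (number of π bonds).
Ring closures in the SMILES: 1.
π bonds: 4 double bonds (each 1 DoU) → 4 DoU from unsaturation.
Total DoU = 1 + 4 = 5.

5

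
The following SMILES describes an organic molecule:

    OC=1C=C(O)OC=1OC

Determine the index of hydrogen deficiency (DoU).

3

Degree of unsaturation = (number of rings) + (number of π bonds).
Ring closures in the SMILES: 1.
π bonds: 2 double bonds (each 1 DoU) → 2 DoU from unsaturation.
Total DoU = 1 + 2 = 3.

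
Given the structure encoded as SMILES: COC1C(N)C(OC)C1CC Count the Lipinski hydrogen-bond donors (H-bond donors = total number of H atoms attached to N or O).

2

Donors: find every N or O and count the H atoms it carries.
  atom 2 (O): bond orders sum to 2 → 0 H
  atom 5 (N): bond orders sum to 1 → 2 H
  atom 7 (O): bond orders sum to 2 → 0 H
Lipinski HBD = 2.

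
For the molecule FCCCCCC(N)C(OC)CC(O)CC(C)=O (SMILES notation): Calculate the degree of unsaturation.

Degree of unsaturation = (number of rings) + (number of π bonds).
Ring closures in the SMILES: 0.
π bonds: 1 double bond (each 1 DoU) → 1 DoU from unsaturation.
Total DoU = 0 + 1 = 1.

1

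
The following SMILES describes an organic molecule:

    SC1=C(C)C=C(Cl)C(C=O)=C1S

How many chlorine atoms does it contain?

1

Scan the SMILES for Cl atoms (remember two-letter symbols like Cl and Br are single atoms).
Chlorine count: 1.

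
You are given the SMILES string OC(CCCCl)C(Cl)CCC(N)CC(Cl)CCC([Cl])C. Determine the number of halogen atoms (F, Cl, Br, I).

4

Halogen atoms appear at heavy-atom positions 6, 8, 15, 19 (4×Cl).
Other groups present: 1 hydroxyl, 1 primary amine.
Halogen count: 4.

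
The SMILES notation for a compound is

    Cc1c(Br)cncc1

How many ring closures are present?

In SMILES, each pair of matching ring-closure digits denotes one ring-closing bond; the number of such bonds equals the number of independent rings.
Ring-closure bonds here: 1.

1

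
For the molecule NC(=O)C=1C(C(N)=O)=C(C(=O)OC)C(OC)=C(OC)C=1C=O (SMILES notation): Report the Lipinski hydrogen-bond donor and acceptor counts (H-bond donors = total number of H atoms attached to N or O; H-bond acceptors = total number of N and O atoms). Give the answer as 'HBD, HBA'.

4, 9

Donors: find every N or O and count the H atoms it carries.
  atom 1 (N): bond orders sum to 1 → 2 H
  atom 3 (O): bond orders sum to 2 → 0 H
  atom 7 (N): bond orders sum to 1 → 2 H
  atom 8 (O): bond orders sum to 2 → 0 H
  atom 11 (O): bond orders sum to 2 → 0 H
  atom 12 (O): bond orders sum to 2 → 0 H
  atom 15 (O): bond orders sum to 2 → 0 H
  atom 18 (O): bond orders sum to 2 → 0 H
  atom 22 (O): bond orders sum to 2 → 0 H
Lipinski HBD = 4.
Acceptors: N atoms = 2, O atoms = 7 → HBA = 9.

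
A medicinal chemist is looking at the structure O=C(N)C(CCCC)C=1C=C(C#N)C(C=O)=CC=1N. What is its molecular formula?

Walk through each heavy atom and fill implicit hydrogens from standard valence (C 4, N 3, O 2, S 2, halogen 1):
  atom 1: O, bond orders sum to 2 (valence 2) → 0 H
  atom 2: C, bond orders sum to 4 (valence 4) → 0 H
  atom 3: N, bond orders sum to 1 (valence 3) → 2 H
  atom 4: C, bond orders sum to 3 (valence 4) → 1 H
  atom 5: C, bond orders sum to 2 (valence 4) → 2 H
  atom 6: C, bond orders sum to 2 (valence 4) → 2 H
  atom 7: C, bond orders sum to 2 (valence 4) → 2 H
  atom 8: C, bond orders sum to 1 (valence 4) → 3 H
  atom 9: C, bond orders sum to 4 (valence 4) → 0 H
  atom 10: C, bond orders sum to 3 (valence 4) → 1 H
  atom 11: C, bond orders sum to 4 (valence 4) → 0 H
  atom 12: C, bond orders sum to 4 (valence 4) → 0 H
  atom 13: N, bond orders sum to 3 (valence 3) → 0 H
  atom 14: C, bond orders sum to 4 (valence 4) → 0 H
  atom 15: C, bond orders sum to 3 (valence 4) → 1 H
  atom 16: O, bond orders sum to 2 (valence 2) → 0 H
  atom 17: C, bond orders sum to 3 (valence 4) → 1 H
  atom 18: C, bond orders sum to 4 (valence 4) → 0 H
  atom 19: N, bond orders sum to 1 (valence 3) → 2 H
Totals → C:14, H:17, N:3, O:2.
In Hill order: C14H17N3O2.

C14H17N3O2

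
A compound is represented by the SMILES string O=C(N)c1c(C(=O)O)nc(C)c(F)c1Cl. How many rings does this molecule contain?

In SMILES, each pair of matching ring-closure digits denotes one ring-closing bond; the number of such bonds equals the number of independent rings.
Ring-closure bonds here: 1.

1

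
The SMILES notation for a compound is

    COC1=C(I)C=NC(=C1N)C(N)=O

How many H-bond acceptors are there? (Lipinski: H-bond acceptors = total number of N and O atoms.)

5

N atoms: 3; O atoms: 2.
Lipinski HBA = 3 + 2 = 5.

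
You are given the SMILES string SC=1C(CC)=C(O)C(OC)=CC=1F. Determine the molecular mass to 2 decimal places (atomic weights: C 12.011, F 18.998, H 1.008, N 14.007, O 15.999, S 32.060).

202.24 g/mol

First, the molecular formula is C9H11FO2S (counting implicit H from valence).
  C: 9 × 12.011 = 108.099
  F: 1 × 18.998 = 18.998
  H: 11 × 1.008 = 11.088
  O: 2 × 15.999 = 31.998
  S: 1 × 32.060 = 32.060
Sum: 9×12.011 + 1×18.998 + 11×1.008 + 2×15.999 + 1×32.060 = 202.243 → 202.24 g/mol.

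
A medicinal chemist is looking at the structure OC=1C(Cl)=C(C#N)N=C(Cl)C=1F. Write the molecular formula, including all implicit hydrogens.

Walk through each heavy atom and fill implicit hydrogens from standard valence (C 4, N 3, O 2, S 2, halogen 1):
  atom 1: O, bond orders sum to 1 (valence 2) → 1 H
  atom 2: C, bond orders sum to 4 (valence 4) → 0 H
  atom 3: C, bond orders sum to 4 (valence 4) → 0 H
  atom 4: Cl (halogen, monovalent) → 0 H
  atom 5: C, bond orders sum to 4 (valence 4) → 0 H
  atom 6: C, bond orders sum to 4 (valence 4) → 0 H
  atom 7: N, bond orders sum to 3 (valence 3) → 0 H
  atom 8: N, bond orders sum to 3 (valence 3) → 0 H
  atom 9: C, bond orders sum to 4 (valence 4) → 0 H
  atom 10: Cl (halogen, monovalent) → 0 H
  atom 11: C, bond orders sum to 4 (valence 4) → 0 H
  atom 12: F (halogen, monovalent) → 0 H
Totals → C:6, H:1, Cl:2, F:1, N:2, O:1.

C6HCl2FN2O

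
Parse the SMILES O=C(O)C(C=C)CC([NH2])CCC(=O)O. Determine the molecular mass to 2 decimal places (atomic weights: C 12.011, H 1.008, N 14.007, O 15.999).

First, the molecular formula is C9H15NO4 (counting implicit H from valence).
  C: 9 × 12.011 = 108.099
  H: 15 × 1.008 = 15.120
  N: 1 × 14.007 = 14.007
  O: 4 × 15.999 = 63.996
Sum: 9×12.011 + 15×1.008 + 1×14.007 + 4×15.999 = 201.222 → 201.22 g/mol.

201.22 g/mol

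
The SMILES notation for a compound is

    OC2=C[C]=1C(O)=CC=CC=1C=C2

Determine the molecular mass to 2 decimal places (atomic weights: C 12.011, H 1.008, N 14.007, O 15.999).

First, the molecular formula is C10H8O2 (counting implicit H from valence).
  C: 10 × 12.011 = 120.110
  H: 8 × 1.008 = 8.064
  O: 2 × 15.999 = 31.998
Sum: 10×12.011 + 8×1.008 + 2×15.999 = 160.172 → 160.17 g/mol.

160.17 g/mol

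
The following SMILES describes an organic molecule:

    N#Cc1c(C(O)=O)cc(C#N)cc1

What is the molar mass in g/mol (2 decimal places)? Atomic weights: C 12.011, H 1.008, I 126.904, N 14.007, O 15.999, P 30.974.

First, the molecular formula is C9H4N2O2 (counting implicit H from valence).
  C: 9 × 12.011 = 108.099
  H: 4 × 1.008 = 4.032
  N: 2 × 14.007 = 28.014
  O: 2 × 15.999 = 31.998
Sum: 9×12.011 + 4×1.008 + 2×14.007 + 2×15.999 = 172.143 → 172.14 g/mol.

172.14 g/mol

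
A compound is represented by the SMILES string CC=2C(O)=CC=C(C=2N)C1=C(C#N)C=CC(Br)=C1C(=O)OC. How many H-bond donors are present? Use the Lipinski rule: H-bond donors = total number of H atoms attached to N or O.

Donors: find every N or O and count the H atoms it carries.
  atom 4 (O): bond orders sum to 1 → 1 H
  atom 9 (N): bond orders sum to 1 → 2 H
  atom 13 (N): bond orders sum to 3 → 0 H
  atom 20 (O): bond orders sum to 2 → 0 H
  atom 21 (O): bond orders sum to 2 → 0 H
Lipinski HBD = 3.

3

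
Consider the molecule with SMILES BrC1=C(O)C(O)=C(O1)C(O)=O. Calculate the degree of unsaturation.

4

Molecular formula: C5H3BrO5.
DoU = (2C + 2 + N − H − X) / 2, where X is the halogen count and O/S are ignored.
    = (2·5 + 2 + 0 − 3 − 1) / 2 = 8 / 2 = 4.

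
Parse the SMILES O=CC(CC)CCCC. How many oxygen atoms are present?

1

Scan the SMILES for O atoms (remember two-letter symbols like Cl and Br are single atoms).
Oxygen count: 1.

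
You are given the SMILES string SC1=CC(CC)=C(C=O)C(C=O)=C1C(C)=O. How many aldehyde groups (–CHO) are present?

2

The aldehyde motif appears at heavy-atom positions 8, 11 in the SMILES.
Other groups present: 1 ketone, 1 thiol.
Aldehyde count: 2.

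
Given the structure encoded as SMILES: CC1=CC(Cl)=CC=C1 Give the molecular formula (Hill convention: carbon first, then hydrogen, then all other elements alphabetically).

Walk through each heavy atom and fill implicit hydrogens from standard valence (C 4, N 3, O 2, S 2, halogen 1):
  atom 1: C, bond orders sum to 1 (valence 4) → 3 H
  atom 2: C, bond orders sum to 4 (valence 4) → 0 H
  atom 3: C, bond orders sum to 3 (valence 4) → 1 H
  atom 4: C, bond orders sum to 4 (valence 4) → 0 H
  atom 5: Cl (halogen, monovalent) → 0 H
  atom 6: C, bond orders sum to 3 (valence 4) → 1 H
  atom 7: C, bond orders sum to 3 (valence 4) → 1 H
  atom 8: C, bond orders sum to 3 (valence 4) → 1 H
Totals → C:7, H:7, Cl:1.
In Hill order: C7H7Cl.

C7H7Cl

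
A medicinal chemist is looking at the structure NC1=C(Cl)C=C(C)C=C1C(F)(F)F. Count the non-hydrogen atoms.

Every atom symbol written in the SMILES (organic subset) is one heavy atom; implicit H are not written.
Heavy atoms by element → C:8, Cl:1, F:3, N:1.
Total: 13.

13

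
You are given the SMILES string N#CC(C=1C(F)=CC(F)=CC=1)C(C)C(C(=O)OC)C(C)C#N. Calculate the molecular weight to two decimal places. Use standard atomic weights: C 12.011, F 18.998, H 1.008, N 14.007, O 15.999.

306.31 g/mol

First, the molecular formula is C16H16F2N2O2 (counting implicit H from valence).
  C: 16 × 12.011 = 192.176
  F: 2 × 18.998 = 37.996
  H: 16 × 1.008 = 16.128
  N: 2 × 14.007 = 28.014
  O: 2 × 15.999 = 31.998
Sum: 16×12.011 + 2×18.998 + 16×1.008 + 2×14.007 + 2×15.999 = 306.312 → 306.31 g/mol.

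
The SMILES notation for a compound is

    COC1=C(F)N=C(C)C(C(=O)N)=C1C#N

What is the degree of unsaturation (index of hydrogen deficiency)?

7

Degree of unsaturation = (number of rings) + (number of π bonds).
Ring closures in the SMILES: 1.
π bonds: 4 double bonds (each 1 DoU), 1 triple bond (each 2 DoU) → 6 DoU from unsaturation.
Total DoU = 1 + 6 = 7.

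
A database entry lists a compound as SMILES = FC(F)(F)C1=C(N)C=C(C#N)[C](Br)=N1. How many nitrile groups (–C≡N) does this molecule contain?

The nitrile motif appears at heavy-atom position 10 in the SMILES.
Other groups present: 1 primary amine.
Nitrile count: 1.

1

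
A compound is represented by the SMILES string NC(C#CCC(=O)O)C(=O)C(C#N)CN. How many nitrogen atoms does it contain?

3

Scan the SMILES for N atoms (remember two-letter symbols like Cl and Br are single atoms).
Nitrogen count: 3.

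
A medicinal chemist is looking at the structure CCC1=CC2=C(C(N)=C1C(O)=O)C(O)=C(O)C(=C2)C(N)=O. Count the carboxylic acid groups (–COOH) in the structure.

1

The carboxylic acid motif appears at heavy-atom position 10 in the SMILES.
Other groups present: 1 amide, 2 hydroxyl, 1 primary amine.
Carboxylic acid count: 1.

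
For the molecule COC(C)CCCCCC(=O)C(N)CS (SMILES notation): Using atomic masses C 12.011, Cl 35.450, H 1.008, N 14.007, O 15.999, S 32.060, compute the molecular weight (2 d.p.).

First, the molecular formula is C11H23NO2S (counting implicit H from valence).
  C: 11 × 12.011 = 132.121
  H: 23 × 1.008 = 23.184
  N: 1 × 14.007 = 14.007
  O: 2 × 15.999 = 31.998
  S: 1 × 32.060 = 32.060
Sum: 11×12.011 + 23×1.008 + 1×14.007 + 2×15.999 + 1×32.060 = 233.370 → 233.37 g/mol.

233.37 g/mol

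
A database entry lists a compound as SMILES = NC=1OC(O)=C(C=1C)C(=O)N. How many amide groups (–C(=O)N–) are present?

1

The amide motif appears at heavy-atom position 9 in the SMILES.
Other groups present: 1 hydroxyl, 1 primary amine.
Amide count: 1.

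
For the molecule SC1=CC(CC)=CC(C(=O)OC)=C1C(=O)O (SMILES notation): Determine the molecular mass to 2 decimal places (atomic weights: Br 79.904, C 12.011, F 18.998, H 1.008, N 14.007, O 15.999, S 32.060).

First, the molecular formula is C11H12O4S (counting implicit H from valence).
  C: 11 × 12.011 = 132.121
  H: 12 × 1.008 = 12.096
  O: 4 × 15.999 = 63.996
  S: 1 × 32.060 = 32.060
Sum: 11×12.011 + 12×1.008 + 4×15.999 + 1×32.060 = 240.273 → 240.27 g/mol.

240.27 g/mol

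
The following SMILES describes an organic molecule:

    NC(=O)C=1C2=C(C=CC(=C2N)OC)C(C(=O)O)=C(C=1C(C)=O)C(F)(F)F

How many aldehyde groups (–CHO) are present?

0

Scan the SMILES for the aldehyde motif — none present.
Groups that are present: 1 amide, 1 carboxylic acid, 1 ether, 1 ketone, 1 primary amine.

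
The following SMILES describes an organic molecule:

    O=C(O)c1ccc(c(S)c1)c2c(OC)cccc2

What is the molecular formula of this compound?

C14H12O3S

Walk through each heavy atom and fill implicit hydrogens from standard valence (C 4, N 3, O 2, S 2, halogen 1); for lowercase aromatic atoms, an aromatic c carries 1 H when it has two neighbours and 0 H with three, and aromatic n carries 0 H:
  atom 1: O, bond orders sum to 2 (valence 2) → 0 H
  atom 2: C, bond orders sum to 4 (valence 4) → 0 H
  atom 3: O, bond orders sum to 1 (valence 2) → 1 H
  atom 4: aromatic c, 3 neighbours → 0 H
  atom 5: aromatic c, 2 neighbours → 1 H
  atom 6: aromatic c, 2 neighbours → 1 H
  atom 7: aromatic c, 3 neighbours → 0 H
  atom 8: aromatic c, 3 neighbours → 0 H
  atom 9: S, bond orders sum to 1 (valence 2) → 1 H
  atom 10: aromatic c, 2 neighbours → 1 H
  atom 11: aromatic c, 3 neighbours → 0 H
  atom 12: aromatic c, 3 neighbours → 0 H
  atom 13: O, bond orders sum to 2 (valence 2) → 0 H
  atom 14: C, bond orders sum to 1 (valence 4) → 3 H
  atom 15: aromatic c, 2 neighbours → 1 H
  atom 16: aromatic c, 2 neighbours → 1 H
  atom 17: aromatic c, 2 neighbours → 1 H
  atom 18: aromatic c, 2 neighbours → 1 H
Totals → C:14, H:12, O:3, S:1.
In Hill order: C14H12O3S.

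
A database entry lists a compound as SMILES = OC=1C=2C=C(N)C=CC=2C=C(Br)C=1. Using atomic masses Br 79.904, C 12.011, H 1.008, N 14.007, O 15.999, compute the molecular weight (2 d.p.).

First, the molecular formula is C10H8BrNO (counting implicit H from valence).
  Br: 1 × 79.904 = 79.904
  C: 10 × 12.011 = 120.110
  H: 8 × 1.008 = 8.064
  N: 1 × 14.007 = 14.007
  O: 1 × 15.999 = 15.999
Sum: 1×79.904 + 10×12.011 + 8×1.008 + 1×14.007 + 1×15.999 = 238.084 → 238.08 g/mol.

238.08 g/mol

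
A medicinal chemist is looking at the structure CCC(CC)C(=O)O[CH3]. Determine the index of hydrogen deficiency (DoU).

1

Degree of unsaturation = (number of rings) + (number of π bonds).
Ring closures in the SMILES: 0.
π bonds: 1 double bond (each 1 DoU) → 1 DoU from unsaturation.
Total DoU = 0 + 1 = 1.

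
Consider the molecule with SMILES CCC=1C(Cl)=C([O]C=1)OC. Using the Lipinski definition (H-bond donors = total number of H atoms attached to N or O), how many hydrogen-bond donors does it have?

Donors: find every N or O and count the H atoms it carries.
  atom 7 (O): bond orders sum to 2 → 0 H
  atom 9 (O): bond orders sum to 2 → 0 H
Lipinski HBD = 0.

0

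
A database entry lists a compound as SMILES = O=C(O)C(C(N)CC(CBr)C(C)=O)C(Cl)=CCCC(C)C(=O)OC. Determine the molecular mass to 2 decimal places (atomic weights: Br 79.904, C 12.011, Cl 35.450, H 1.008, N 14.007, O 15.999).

First, the molecular formula is C16H25BrClNO5 (counting implicit H from valence).
  Br: 1 × 79.904 = 79.904
  C: 16 × 12.011 = 192.176
  Cl: 1 × 35.450 = 35.450
  H: 25 × 1.008 = 25.200
  N: 1 × 14.007 = 14.007
  O: 5 × 15.999 = 79.995
Sum: 1×79.904 + 16×12.011 + 1×35.450 + 25×1.008 + 1×14.007 + 5×15.999 = 426.732 → 426.73 g/mol.

426.73 g/mol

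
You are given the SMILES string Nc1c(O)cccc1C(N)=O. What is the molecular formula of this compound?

Walk through each heavy atom and fill implicit hydrogens from standard valence (C 4, N 3, O 2, S 2, halogen 1); for lowercase aromatic atoms, an aromatic c carries 1 H when it has two neighbours and 0 H with three, and aromatic n carries 0 H:
  atom 1: N, bond orders sum to 1 (valence 3) → 2 H
  atom 2: aromatic c, 3 neighbours → 0 H
  atom 3: aromatic c, 3 neighbours → 0 H
  atom 4: O, bond orders sum to 1 (valence 2) → 1 H
  atom 5: aromatic c, 2 neighbours → 1 H
  atom 6: aromatic c, 2 neighbours → 1 H
  atom 7: aromatic c, 2 neighbours → 1 H
  atom 8: aromatic c, 3 neighbours → 0 H
  atom 9: C, bond orders sum to 4 (valence 4) → 0 H
  atom 10: N, bond orders sum to 1 (valence 3) → 2 H
  atom 11: O, bond orders sum to 2 (valence 2) → 0 H
Totals → C:7, H:8, N:2, O:2.

C7H8N2O2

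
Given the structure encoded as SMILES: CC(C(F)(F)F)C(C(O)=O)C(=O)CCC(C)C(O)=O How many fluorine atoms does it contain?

3

Scan the SMILES for F atoms (remember two-letter symbols like Cl and Br are single atoms).
Fluorine count: 3.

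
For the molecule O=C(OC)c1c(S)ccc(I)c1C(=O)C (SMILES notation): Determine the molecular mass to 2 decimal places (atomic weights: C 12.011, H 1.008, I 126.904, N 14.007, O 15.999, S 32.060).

First, the molecular formula is C10H9IO3S (counting implicit H from valence).
  C: 10 × 12.011 = 120.110
  H: 9 × 1.008 = 9.072
  I: 1 × 126.904 = 126.904
  O: 3 × 15.999 = 47.997
  S: 1 × 32.060 = 32.060
Sum: 10×12.011 + 9×1.008 + 1×126.904 + 3×15.999 + 1×32.060 = 336.143 → 336.14 g/mol.

336.14 g/mol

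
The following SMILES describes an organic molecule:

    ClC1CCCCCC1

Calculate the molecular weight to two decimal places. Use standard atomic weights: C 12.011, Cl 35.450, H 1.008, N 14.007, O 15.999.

First, the molecular formula is C7H13Cl (counting implicit H from valence).
  C: 7 × 12.011 = 84.077
  Cl: 1 × 35.450 = 35.450
  H: 13 × 1.008 = 13.104
Sum: 7×12.011 + 1×35.450 + 13×1.008 = 132.631 → 132.63 g/mol.

132.63 g/mol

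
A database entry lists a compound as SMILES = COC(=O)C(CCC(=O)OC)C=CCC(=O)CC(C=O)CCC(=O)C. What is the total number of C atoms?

18

Count every carbon token in the SMILES (each C, including those in ring-closure positions and inside branches).
Carbon count: 18.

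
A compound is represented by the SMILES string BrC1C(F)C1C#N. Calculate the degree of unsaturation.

Degree of unsaturation = (number of rings) + (number of π bonds).
Ring closures in the SMILES: 1.
π bonds: 1 triple bond (each 2 DoU) → 2 DoU from unsaturation.
Total DoU = 1 + 2 = 3.

3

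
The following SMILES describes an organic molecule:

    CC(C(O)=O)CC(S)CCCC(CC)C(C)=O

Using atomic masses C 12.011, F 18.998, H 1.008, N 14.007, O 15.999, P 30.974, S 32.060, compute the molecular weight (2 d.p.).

260.39 g/mol

First, the molecular formula is C13H24O3S (counting implicit H from valence).
  C: 13 × 12.011 = 156.143
  H: 24 × 1.008 = 24.192
  O: 3 × 15.999 = 47.997
  S: 1 × 32.060 = 32.060
Sum: 13×12.011 + 24×1.008 + 3×15.999 + 1×32.060 = 260.392 → 260.39 g/mol.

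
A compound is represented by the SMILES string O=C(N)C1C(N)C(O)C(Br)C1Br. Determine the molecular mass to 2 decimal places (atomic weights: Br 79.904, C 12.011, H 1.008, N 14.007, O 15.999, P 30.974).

First, the molecular formula is C6H10Br2N2O2 (counting implicit H from valence).
  Br: 2 × 79.904 = 159.808
  C: 6 × 12.011 = 72.066
  H: 10 × 1.008 = 10.080
  N: 2 × 14.007 = 28.014
  O: 2 × 15.999 = 31.998
Sum: 2×79.904 + 6×12.011 + 10×1.008 + 2×14.007 + 2×15.999 = 301.966 → 301.97 g/mol.

301.97 g/mol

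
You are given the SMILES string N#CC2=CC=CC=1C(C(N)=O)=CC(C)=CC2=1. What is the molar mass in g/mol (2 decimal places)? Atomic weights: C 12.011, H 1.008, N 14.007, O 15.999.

First, the molecular formula is C13H10N2O (counting implicit H from valence).
  C: 13 × 12.011 = 156.143
  H: 10 × 1.008 = 10.080
  N: 2 × 14.007 = 28.014
  O: 1 × 15.999 = 15.999
Sum: 13×12.011 + 10×1.008 + 2×14.007 + 1×15.999 = 210.236 → 210.24 g/mol.

210.24 g/mol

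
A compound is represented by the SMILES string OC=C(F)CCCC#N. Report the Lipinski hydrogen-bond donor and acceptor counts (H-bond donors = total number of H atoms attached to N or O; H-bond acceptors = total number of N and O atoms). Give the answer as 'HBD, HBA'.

1, 2

Donors: find every N or O and count the H atoms it carries.
  atom 1 (O): bond orders sum to 1 → 1 H
  atom 9 (N): bond orders sum to 3 → 0 H
Lipinski HBD = 1.
Acceptors: N atoms = 1, O atoms = 1 → HBA = 2.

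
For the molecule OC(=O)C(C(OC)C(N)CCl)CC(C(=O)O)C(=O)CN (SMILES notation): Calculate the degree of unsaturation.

Degree of unsaturation = (number of rings) + (number of π bonds).
Ring closures in the SMILES: 0.
π bonds: 3 double bonds (each 1 DoU) → 3 DoU from unsaturation.
Total DoU = 0 + 3 = 3.

3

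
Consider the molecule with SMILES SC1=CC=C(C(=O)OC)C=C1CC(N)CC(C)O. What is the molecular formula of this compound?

Walk through each heavy atom and fill implicit hydrogens from standard valence (C 4, N 3, O 2, S 2, halogen 1):
  atom 1: S, bond orders sum to 1 (valence 2) → 1 H
  atom 2: C, bond orders sum to 4 (valence 4) → 0 H
  atom 3: C, bond orders sum to 3 (valence 4) → 1 H
  atom 4: C, bond orders sum to 3 (valence 4) → 1 H
  atom 5: C, bond orders sum to 4 (valence 4) → 0 H
  atom 6: C, bond orders sum to 4 (valence 4) → 0 H
  atom 7: O, bond orders sum to 2 (valence 2) → 0 H
  atom 8: O, bond orders sum to 2 (valence 2) → 0 H
  atom 9: C, bond orders sum to 1 (valence 4) → 3 H
  atom 10: C, bond orders sum to 3 (valence 4) → 1 H
  atom 11: C, bond orders sum to 4 (valence 4) → 0 H
  atom 12: C, bond orders sum to 2 (valence 4) → 2 H
  atom 13: C, bond orders sum to 3 (valence 4) → 1 H
  atom 14: N, bond orders sum to 1 (valence 3) → 2 H
  atom 15: C, bond orders sum to 2 (valence 4) → 2 H
  atom 16: C, bond orders sum to 3 (valence 4) → 1 H
  atom 17: C, bond orders sum to 1 (valence 4) → 3 H
  atom 18: O, bond orders sum to 1 (valence 2) → 1 H
Totals → C:13, H:19, N:1, O:3, S:1.
In Hill order: C13H19NO3S.

C13H19NO3S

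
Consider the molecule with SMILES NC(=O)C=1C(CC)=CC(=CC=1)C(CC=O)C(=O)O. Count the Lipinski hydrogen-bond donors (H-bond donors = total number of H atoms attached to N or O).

3

Donors: find every N or O and count the H atoms it carries.
  atom 1 (N): bond orders sum to 1 → 2 H
  atom 3 (O): bond orders sum to 2 → 0 H
  atom 15 (O): bond orders sum to 2 → 0 H
  atom 17 (O): bond orders sum to 2 → 0 H
  atom 18 (O): bond orders sum to 1 → 1 H
Lipinski HBD = 3.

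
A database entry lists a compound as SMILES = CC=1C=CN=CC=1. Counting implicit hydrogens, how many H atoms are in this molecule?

7

Walk through each heavy atom and fill implicit hydrogens from standard valence (C 4, N 3, O 2, S 2, halogen 1):
  atom 1: C, bond orders sum to 1 (valence 4) → 3 H
  atom 2: C, bond orders sum to 4 (valence 4) → 0 H
  atom 3: C, bond orders sum to 3 (valence 4) → 1 H
  atom 4: C, bond orders sum to 3 (valence 4) → 1 H
  atom 5: N, bond orders sum to 3 (valence 3) → 0 H
  atom 6: C, bond orders sum to 3 (valence 4) → 1 H
  atom 7: C, bond orders sum to 3 (valence 4) → 1 H
Total hydrogens: 7.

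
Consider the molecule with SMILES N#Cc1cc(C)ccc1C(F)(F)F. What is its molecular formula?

C9H6F3N

Walk through each heavy atom and fill implicit hydrogens from standard valence (C 4, N 3, O 2, S 2, halogen 1); for lowercase aromatic atoms, an aromatic c carries 1 H when it has two neighbours and 0 H with three, and aromatic n carries 0 H:
  atom 1: N, bond orders sum to 3 (valence 3) → 0 H
  atom 2: C, bond orders sum to 4 (valence 4) → 0 H
  atom 3: aromatic c, 3 neighbours → 0 H
  atom 4: aromatic c, 2 neighbours → 1 H
  atom 5: aromatic c, 3 neighbours → 0 H
  atom 6: C, bond orders sum to 1 (valence 4) → 3 H
  atom 7: aromatic c, 2 neighbours → 1 H
  atom 8: aromatic c, 2 neighbours → 1 H
  atom 9: aromatic c, 3 neighbours → 0 H
  atom 10: C, bond orders sum to 4 (valence 4) → 0 H
  atom 11: F (halogen, monovalent) → 0 H
  atom 12: F (halogen, monovalent) → 0 H
  atom 13: F (halogen, monovalent) → 0 H
Totals → C:9, H:6, F:3, N:1.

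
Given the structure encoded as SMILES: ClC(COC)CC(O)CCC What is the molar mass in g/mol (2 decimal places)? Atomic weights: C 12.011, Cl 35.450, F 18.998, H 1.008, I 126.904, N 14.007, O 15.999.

180.67 g/mol

First, the molecular formula is C8H17ClO2 (counting implicit H from valence).
  C: 8 × 12.011 = 96.088
  Cl: 1 × 35.450 = 35.450
  H: 17 × 1.008 = 17.136
  O: 2 × 15.999 = 31.998
Sum: 8×12.011 + 1×35.450 + 17×1.008 + 2×15.999 = 180.672 → 180.67 g/mol.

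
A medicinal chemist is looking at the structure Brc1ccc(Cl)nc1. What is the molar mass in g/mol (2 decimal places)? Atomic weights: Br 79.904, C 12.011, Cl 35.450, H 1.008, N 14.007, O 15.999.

First, the molecular formula is C5H3BrClN (counting implicit H from valence).
  Br: 1 × 79.904 = 79.904
  C: 5 × 12.011 = 60.055
  Cl: 1 × 35.450 = 35.450
  H: 3 × 1.008 = 3.024
  N: 1 × 14.007 = 14.007
Sum: 1×79.904 + 5×12.011 + 1×35.450 + 3×1.008 + 1×14.007 = 192.440 → 192.44 g/mol.

192.44 g/mol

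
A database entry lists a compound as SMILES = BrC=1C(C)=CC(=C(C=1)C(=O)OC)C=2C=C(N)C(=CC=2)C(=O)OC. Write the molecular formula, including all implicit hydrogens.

Walk through each heavy atom and fill implicit hydrogens from standard valence (C 4, N 3, O 2, S 2, halogen 1):
  atom 1: Br (halogen, monovalent) → 0 H
  atom 2: C, bond orders sum to 4 (valence 4) → 0 H
  atom 3: C, bond orders sum to 4 (valence 4) → 0 H
  atom 4: C, bond orders sum to 1 (valence 4) → 3 H
  atom 5: C, bond orders sum to 3 (valence 4) → 1 H
  atom 6: C, bond orders sum to 4 (valence 4) → 0 H
  atom 7: C, bond orders sum to 4 (valence 4) → 0 H
  atom 8: C, bond orders sum to 3 (valence 4) → 1 H
  atom 9: C, bond orders sum to 4 (valence 4) → 0 H
  atom 10: O, bond orders sum to 2 (valence 2) → 0 H
  atom 11: O, bond orders sum to 2 (valence 2) → 0 H
  atom 12: C, bond orders sum to 1 (valence 4) → 3 H
  atom 13: C, bond orders sum to 4 (valence 4) → 0 H
  atom 14: C, bond orders sum to 3 (valence 4) → 1 H
  atom 15: C, bond orders sum to 4 (valence 4) → 0 H
  atom 16: N, bond orders sum to 1 (valence 3) → 2 H
  atom 17: C, bond orders sum to 4 (valence 4) → 0 H
  atom 18: C, bond orders sum to 3 (valence 4) → 1 H
  atom 19: C, bond orders sum to 3 (valence 4) → 1 H
  atom 20: C, bond orders sum to 4 (valence 4) → 0 H
  atom 21: O, bond orders sum to 2 (valence 2) → 0 H
  atom 22: O, bond orders sum to 2 (valence 2) → 0 H
  atom 23: C, bond orders sum to 1 (valence 4) → 3 H
Totals → C:17, H:16, Br:1, N:1, O:4.
In Hill order: C17H16BrNO4.

C17H16BrNO4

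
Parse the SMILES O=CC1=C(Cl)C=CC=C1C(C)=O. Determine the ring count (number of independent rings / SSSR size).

In SMILES, each pair of matching ring-closure digits denotes one ring-closing bond; the number of such bonds equals the number of independent rings.
Ring-closure bonds here: 1.

1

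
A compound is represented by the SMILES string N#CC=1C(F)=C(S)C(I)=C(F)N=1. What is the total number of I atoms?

Scan the SMILES for I atoms (remember two-letter symbols like Cl and Br are single atoms).
Iodine count: 1.

1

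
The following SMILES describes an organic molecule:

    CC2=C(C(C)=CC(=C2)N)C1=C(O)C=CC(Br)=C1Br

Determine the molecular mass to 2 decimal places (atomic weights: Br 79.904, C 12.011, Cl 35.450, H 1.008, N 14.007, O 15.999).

First, the molecular formula is C14H13Br2NO (counting implicit H from valence).
  Br: 2 × 79.904 = 159.808
  C: 14 × 12.011 = 168.154
  H: 13 × 1.008 = 13.104
  N: 1 × 14.007 = 14.007
  O: 1 × 15.999 = 15.999
Sum: 2×79.904 + 14×12.011 + 13×1.008 + 1×14.007 + 1×15.999 = 371.072 → 371.07 g/mol.

371.07 g/mol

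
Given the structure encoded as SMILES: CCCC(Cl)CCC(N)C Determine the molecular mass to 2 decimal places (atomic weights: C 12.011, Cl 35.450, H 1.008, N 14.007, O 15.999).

First, the molecular formula is C8H18ClN (counting implicit H from valence).
  C: 8 × 12.011 = 96.088
  Cl: 1 × 35.450 = 35.450
  H: 18 × 1.008 = 18.144
  N: 1 × 14.007 = 14.007
Sum: 8×12.011 + 1×35.450 + 18×1.008 + 1×14.007 = 163.689 → 163.69 g/mol.

163.69 g/mol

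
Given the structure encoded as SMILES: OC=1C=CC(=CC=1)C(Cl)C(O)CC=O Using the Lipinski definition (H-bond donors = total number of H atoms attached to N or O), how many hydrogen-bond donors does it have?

Donors: find every N or O and count the H atoms it carries.
  atom 1 (O): bond orders sum to 1 → 1 H
  atom 11 (O): bond orders sum to 1 → 1 H
  atom 14 (O): bond orders sum to 2 → 0 H
Lipinski HBD = 2.

2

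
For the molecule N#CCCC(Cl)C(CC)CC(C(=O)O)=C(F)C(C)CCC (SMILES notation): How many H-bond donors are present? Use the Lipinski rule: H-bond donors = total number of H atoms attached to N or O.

Donors: find every N or O and count the H atoms it carries.
  atom 1 (N): bond orders sum to 3 → 0 H
  atom 13 (O): bond orders sum to 2 → 0 H
  atom 14 (O): bond orders sum to 1 → 1 H
Lipinski HBD = 1.

1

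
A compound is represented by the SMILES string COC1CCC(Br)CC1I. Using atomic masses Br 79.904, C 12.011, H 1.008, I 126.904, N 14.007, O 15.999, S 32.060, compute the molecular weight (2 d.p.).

318.98 g/mol

First, the molecular formula is C7H12BrIO (counting implicit H from valence).
  Br: 1 × 79.904 = 79.904
  C: 7 × 12.011 = 84.077
  H: 12 × 1.008 = 12.096
  I: 1 × 126.904 = 126.904
  O: 1 × 15.999 = 15.999
Sum: 1×79.904 + 7×12.011 + 12×1.008 + 1×126.904 + 1×15.999 = 318.980 → 318.98 g/mol.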